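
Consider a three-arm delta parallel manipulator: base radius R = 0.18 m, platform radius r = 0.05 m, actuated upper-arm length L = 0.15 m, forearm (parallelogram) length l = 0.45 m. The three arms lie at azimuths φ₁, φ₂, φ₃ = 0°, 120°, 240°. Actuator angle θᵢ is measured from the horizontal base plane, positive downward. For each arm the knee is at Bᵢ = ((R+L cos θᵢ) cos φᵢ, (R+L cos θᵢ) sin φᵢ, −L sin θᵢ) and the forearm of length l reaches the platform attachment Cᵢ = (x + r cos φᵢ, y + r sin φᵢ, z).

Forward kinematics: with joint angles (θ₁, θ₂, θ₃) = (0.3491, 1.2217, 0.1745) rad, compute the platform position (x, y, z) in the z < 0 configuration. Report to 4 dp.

S1 = (0.2710·cos0.0°, 0.2710·sin0.0°, -0.0513) = (0.2710, 0.0000, -0.0513)
φ2=120.0°: virtual centre (-0.0907, 0.1570, -0.1410), radius l
arm 3 at φ=240.0°: e+L cos θ3 = 0.2777;  S3 = (-0.1389, -0.2405, -0.0260)
|S₂|²−|S₁|² = -0.0233;  |S₃|²−|S₁|² = 0.0018
linear system: -0.7232x+0.3140y = -0.0233−-0.1793z; -0.8196x+-0.4810y = 0.0018−0.0505z
Cramer: x(z) = 0.0176-0.1163z;  y(z) = -0.0337+0.3032z
sphere 1 gives Az²+Bz+C=0 with A=1.1054, B=0.1411, C=-0.1346;  B²−4AC=0.6149;  roots -0.4185, 0.2908;  negative root z = -0.4185
x = 0.0663, y = -0.1605

(0.0663, -0.1605, -0.4185)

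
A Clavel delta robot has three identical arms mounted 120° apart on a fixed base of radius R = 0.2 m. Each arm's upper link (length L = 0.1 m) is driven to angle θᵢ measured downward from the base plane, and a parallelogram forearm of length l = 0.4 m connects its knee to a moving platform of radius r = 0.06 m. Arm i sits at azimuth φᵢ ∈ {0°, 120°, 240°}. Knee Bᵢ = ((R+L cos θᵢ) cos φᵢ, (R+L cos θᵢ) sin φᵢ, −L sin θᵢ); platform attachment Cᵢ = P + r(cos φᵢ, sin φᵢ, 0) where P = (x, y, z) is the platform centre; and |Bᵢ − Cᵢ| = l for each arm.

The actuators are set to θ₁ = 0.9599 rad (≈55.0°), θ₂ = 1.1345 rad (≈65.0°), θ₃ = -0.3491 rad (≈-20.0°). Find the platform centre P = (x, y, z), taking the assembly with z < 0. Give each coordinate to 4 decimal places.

(-0.0581, -0.1393, -0.3563)

centre 1 = (0.1974·cos0.0°, 0.1974·sin0.0°, -0.0819) = (0.1974, 0.0000, -0.0819)
arm 2 at φ=120.0°: e+L cos θ2 = 0.1823;  centre 2 = (-0.0911, 0.1578, -0.0906)
centre 3 = (0.2340·cos240.0°, 0.2340·sin240.0°, 0.0342) = (-0.1170, -0.2026, 0.0342)
eliminate P² terms by subtracting sphere 1 from 2 and 3
linear system: -0.5770x+0.3157y = -0.0042−-0.0174z; -0.6287x+-0.4052y = 0.0103−0.2322z
Cramer: x(z) = -0.0035+0.1532z;  y(z) = -0.0198+0.3353z
quadratic in z: (1.1359)z²+(0.0890)z+(-0.1125)=0, √Δ=0.7206 → z ∈ {-0.3563, 0.2780}; z = -0.3563 (taking z<0)
x = -0.0581, y = -0.1393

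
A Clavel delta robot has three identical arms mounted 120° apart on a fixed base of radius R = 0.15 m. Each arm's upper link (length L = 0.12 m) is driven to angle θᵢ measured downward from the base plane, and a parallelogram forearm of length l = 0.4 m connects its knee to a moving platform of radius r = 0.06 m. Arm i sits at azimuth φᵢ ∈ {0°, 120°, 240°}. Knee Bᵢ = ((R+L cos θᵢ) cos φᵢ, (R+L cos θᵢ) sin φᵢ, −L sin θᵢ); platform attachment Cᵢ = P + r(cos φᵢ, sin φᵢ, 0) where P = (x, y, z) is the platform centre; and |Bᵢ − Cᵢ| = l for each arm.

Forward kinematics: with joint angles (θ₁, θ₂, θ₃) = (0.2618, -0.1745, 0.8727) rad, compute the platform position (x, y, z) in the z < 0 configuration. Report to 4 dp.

φ1=0.0°: virtual centre (0.2059, 0.0000, -0.0311), radius l
arm 2 at φ=120.0°: e+L cos θ2 = 0.2082;  O2 = (-0.1041, 0.1803, 0.0208)
arm 3 at φ=240.0°: e+L cos θ3 = 0.1671;  O3 = (-0.0836, -0.1447, -0.0919)
subtract pairs → two planes through P
[-0.6200 0.3606 0.1038]·P = 0.0004;  [-0.5790 -0.2895 -0.1217]·P = -0.0070
det = 0.3882;  x = 0.0062+-0.0357z,  y = 0.0118+-0.3492z
into |P−O₁|² = l²: 1.1232z² + 0.0682z + -0.1190 = 0;  Δ = 0.5393;  z = -0.3573 or 0.2966 → z<0 root = -0.3573
x = 0.0189, y = 0.1365

(0.0189, 0.1365, -0.3573)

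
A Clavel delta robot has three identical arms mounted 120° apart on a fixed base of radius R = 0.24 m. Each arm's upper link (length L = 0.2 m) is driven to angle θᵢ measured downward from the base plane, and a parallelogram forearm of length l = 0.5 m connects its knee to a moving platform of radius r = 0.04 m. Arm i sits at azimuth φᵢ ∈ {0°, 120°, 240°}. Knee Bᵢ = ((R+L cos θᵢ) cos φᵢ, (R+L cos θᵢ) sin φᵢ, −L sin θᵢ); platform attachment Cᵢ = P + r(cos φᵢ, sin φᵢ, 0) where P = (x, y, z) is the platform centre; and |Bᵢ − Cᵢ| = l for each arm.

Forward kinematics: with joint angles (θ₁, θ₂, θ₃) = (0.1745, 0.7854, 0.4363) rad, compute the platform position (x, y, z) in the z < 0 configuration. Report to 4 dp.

(0.0693, -0.0521, -0.4087)

φ1=0.0°: virtual centre (0.3970, 0.0000, -0.0347), radius l
φ2=120.0°: virtual centre (-0.1707, 0.2957, -0.1414), radius l
arm 3 at φ=240.0°: ρ3 = 0.3813;  centre 3 = (-0.1906, -0.3302, -0.0845)
|centre ₂|²−|centre ₁|² = -0.0222;  |centre ₃|²−|centre ₁|² = -0.0063
plane₁₂: -1.1353x+0.5914y+-0.2134z = -0.0222
Cramer: x(z) = 0.0127-0.1383z;  y(z) = -0.0131+0.0953z
sphere 1 gives Az²+Bz+C=0 with A=1.0282, B=0.1732, C=-0.1010;  B²−4AC=0.4453;  roots -0.4087, 0.2403;  negative root z = -0.4087
x = 0.0693, y = -0.0521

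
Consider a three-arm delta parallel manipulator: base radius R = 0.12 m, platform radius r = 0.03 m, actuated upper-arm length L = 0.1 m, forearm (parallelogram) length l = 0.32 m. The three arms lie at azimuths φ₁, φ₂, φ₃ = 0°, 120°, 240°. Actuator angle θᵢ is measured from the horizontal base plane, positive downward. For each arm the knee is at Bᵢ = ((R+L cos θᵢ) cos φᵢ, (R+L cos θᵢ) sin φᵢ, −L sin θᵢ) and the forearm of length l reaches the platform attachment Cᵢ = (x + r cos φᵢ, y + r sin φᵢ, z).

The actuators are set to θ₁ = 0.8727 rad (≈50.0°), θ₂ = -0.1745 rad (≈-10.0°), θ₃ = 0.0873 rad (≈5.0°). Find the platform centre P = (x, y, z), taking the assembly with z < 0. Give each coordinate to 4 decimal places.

arm 1 at φ=0.0°: (R−r)+L cos θ1 = 0.1543;  O1 = (0.1543, 0.0000, -0.0766)
O2 = (0.1885·cos120.0°, 0.1885·sin120.0°, 0.0174) = (-0.0942, 0.1632, 0.0174)
O3 = (0.1896·cos240.0°, 0.1896·sin240.0°, -0.0087) = (-0.0948, -0.1642, -0.0087)
|O₂|²−|O₁|² = 0.0062;  |O₃|²−|O₁|² = 0.0064
[-0.4970 0.3265 0.1879]·P = 0.0062;  [-0.4982 -0.3284 0.1358]·P = 0.0064
Cramer: x(z) = -0.0126+0.3254z;  y(z) = -0.0003-0.0802z
sphere 1 gives Az²+Bz+C=0 with A=1.1123, B=0.0447, C=-0.0687;  B²−4AC=0.3076;  roots -0.2694, 0.2292;  negative root z = -0.2694
x = -0.1002, y = 0.0213

(-0.1002, 0.0213, -0.2694)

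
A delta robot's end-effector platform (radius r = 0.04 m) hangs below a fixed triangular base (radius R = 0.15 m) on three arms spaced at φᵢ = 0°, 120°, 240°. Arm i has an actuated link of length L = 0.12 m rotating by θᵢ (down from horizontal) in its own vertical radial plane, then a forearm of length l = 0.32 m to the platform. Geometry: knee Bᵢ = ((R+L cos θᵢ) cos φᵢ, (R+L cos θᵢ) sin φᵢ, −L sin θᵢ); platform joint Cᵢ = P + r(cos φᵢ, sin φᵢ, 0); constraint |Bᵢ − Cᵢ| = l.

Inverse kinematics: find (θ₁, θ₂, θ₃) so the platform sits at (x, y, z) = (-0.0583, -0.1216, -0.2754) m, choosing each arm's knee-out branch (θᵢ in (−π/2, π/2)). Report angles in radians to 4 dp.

θ₁ = 0.9597, θ₂ = 1.0470, θ₃ = -0.2620

φ1=0.0° → target in arm frame (-0.0583, -0.1216)
  A cos θ + B sin θ = C:  0.1683·cos θ + -0.2754·sin θ = -0.1290
  θ1 = atan2(B,A) + arccos(C/0.3228) = 0.9597
rotate P by −φ2: (-0.0762, 0.1113, -0.2754)
  A cos θ + B sin θ = C:  0.1862·cos θ + -0.2754·sin θ = -0.1454
  θ2 = atan2(B,A) + arccos(C/0.3324) = 1.0470
φ3=240.0° → target in arm frame (0.1345, 0.0103)
  A=-0.0245, B=-0.2754, C=(l²−L²−A²−y'²−z²)/(2L)=0.0477
  γ=atan2(-0.2754,-0.0245)=-1.6594;  ψ=arccos(0.1726)=1.3974;  θ3=γ+ψ≈-0.2620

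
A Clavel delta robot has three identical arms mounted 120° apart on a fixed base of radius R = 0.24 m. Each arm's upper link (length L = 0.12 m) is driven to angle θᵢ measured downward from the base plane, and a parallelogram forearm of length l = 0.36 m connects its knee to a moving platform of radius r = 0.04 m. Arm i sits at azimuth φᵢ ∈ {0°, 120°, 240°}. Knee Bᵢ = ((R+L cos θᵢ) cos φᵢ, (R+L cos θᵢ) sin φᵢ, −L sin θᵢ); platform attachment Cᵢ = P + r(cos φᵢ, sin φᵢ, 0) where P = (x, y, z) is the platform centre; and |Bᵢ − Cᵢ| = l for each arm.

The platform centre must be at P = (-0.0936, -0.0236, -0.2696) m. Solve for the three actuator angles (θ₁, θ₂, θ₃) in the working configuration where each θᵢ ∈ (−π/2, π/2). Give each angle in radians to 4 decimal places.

arm 1 (φ=0.0°): x'=-0.0936, y'=-0.0236
  A cos θ + B sin θ = C:  0.2936·cos θ + -0.2696·sin θ = -0.1843
  √(A²+B²)=0.3986;  θ1 = -0.7428+2.0516 ≈ 1.3088
φ2=120.0° → target in arm frame (0.0264, 0.0929)
  e−x'=0.1736;  (l²−L²−(e−x')²−y'²−z²)/2L = 0.0156
  θ2 = atan2(B,A) + arccos(C/0.3207) = 0.5235
φ3=240.0° → target in arm frame (0.0672, -0.0693)
  A cos θ + B sin θ = C:  0.1328·cos θ + -0.2696·sin θ = 0.0837
  √(A²+B²)=0.3005;  θ3 = -1.1132+1.2885 ≈ 0.1753

θ₁ = 1.3088, θ₂ = 0.5235, θ₃ = 0.1753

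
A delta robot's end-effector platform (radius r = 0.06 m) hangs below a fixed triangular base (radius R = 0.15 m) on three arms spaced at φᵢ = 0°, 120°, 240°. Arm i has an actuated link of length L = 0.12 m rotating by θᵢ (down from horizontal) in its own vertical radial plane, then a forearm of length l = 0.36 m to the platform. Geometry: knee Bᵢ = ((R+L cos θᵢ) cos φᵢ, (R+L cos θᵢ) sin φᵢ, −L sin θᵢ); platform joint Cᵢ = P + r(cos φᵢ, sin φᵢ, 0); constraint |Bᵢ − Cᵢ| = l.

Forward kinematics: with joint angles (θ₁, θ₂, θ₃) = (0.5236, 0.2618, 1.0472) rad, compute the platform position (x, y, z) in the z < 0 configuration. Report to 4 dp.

arm 1 at φ=0.0°: ρ1 = 0.1939;  O1 = (0.1939, 0.0000, -0.0600)
φ2=120.0°: virtual centre (-0.1030, 0.1783, -0.0311), radius l
arm 3 at φ=240.0°: ρ3 = 0.1500;  O3 = (-0.0750, -0.1299, -0.1039)
subtract pairs → two planes through P
linear system: -0.5938x+0.3566y = 0.0022−0.0579z; -0.5378x+-0.2598y = -0.0079−-0.0878z
Cramer: x(z) = 0.0065-0.0471z;  y(z) = 0.0169-0.2407z
into |P−O₁|² = l²: 1.0601z² + 0.1295z + -0.0906 = 0;  Δ = 0.4010;  z = -0.3597 or 0.2376 → z<0 root = -0.3597
x = 0.0235, y = 0.1035

(0.0235, 0.1035, -0.3597)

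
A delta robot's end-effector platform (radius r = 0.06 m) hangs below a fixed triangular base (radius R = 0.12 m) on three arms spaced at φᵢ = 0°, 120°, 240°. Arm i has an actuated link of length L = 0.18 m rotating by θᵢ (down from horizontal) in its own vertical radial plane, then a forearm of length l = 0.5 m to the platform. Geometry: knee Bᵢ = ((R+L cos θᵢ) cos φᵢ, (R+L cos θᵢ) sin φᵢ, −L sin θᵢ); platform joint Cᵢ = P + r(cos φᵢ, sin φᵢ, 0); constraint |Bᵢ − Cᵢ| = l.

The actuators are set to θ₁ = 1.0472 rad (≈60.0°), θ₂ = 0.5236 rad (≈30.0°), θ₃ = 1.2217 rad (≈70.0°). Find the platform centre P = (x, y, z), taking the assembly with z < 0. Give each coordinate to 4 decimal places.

φ1=0.0°: virtual centre (0.1500, 0.0000, -0.1559), radius l
S2 = (0.2159·cos120.0°, 0.2159·sin120.0°, -0.0900) = (-0.1079, 0.1870, -0.0900)
S3 = (0.1216·cos240.0°, 0.1216·sin240.0°, -0.1691) = (-0.0608, -0.1053, -0.1691)
subtract pairs → two planes through P
[-0.5159 0.3739 0.1318]·P = 0.0079;  [-0.4216 -0.2106 -0.0265]·P = -0.0034
det = 0.2663;  x = -0.0015+0.0670z,  y = 0.0191+-0.2600z
quadratic in z: (1.0721)z²+(0.2815)z+(-0.2024)=0, √Δ=0.9732 → z ∈ {-0.5852, 0.3226}; z = -0.5852 (taking z<0)
x = -0.0407, y = 0.1713

(-0.0407, 0.1713, -0.5852)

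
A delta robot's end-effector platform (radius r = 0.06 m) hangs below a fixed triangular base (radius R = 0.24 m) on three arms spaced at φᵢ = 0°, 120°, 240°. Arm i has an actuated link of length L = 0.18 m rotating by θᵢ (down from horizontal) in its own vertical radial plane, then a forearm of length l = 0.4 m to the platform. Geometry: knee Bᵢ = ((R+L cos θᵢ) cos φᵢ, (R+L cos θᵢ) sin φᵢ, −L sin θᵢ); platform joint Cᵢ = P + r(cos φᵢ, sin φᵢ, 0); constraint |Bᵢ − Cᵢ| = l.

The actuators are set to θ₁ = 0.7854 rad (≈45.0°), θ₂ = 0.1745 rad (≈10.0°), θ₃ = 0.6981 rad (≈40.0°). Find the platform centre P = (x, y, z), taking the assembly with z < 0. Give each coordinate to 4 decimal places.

(-0.0445, 0.0553, -0.3095)

arm 1 at φ=0.0°: e+L cos θ1 = 0.3073;  S1 = (0.3073, 0.0000, -0.1273)
arm 2 at φ=120.0°: e+L cos θ2 = 0.3573;  S2 = (-0.1786, 0.3094, -0.0313)
φ3=240.0°: virtual centre (-0.1589, -0.2753, -0.1157), radius l
eliminate P² terms by subtracting sphere 1 from 2 and 3
plane₁₂: -0.9718x+0.6188y+0.1921z = 0.0180
det = 1.1121;  x = -0.0110+0.1080z,  y = 0.0117+-0.1408z
sphere 1 gives Az²+Bz+C=0 with A=1.0315, B=0.1825, C=-0.0423;  B²−4AC=0.2080;  roots -0.3095, 0.1326;  negative root z = -0.3095
x = -0.0445, y = 0.0553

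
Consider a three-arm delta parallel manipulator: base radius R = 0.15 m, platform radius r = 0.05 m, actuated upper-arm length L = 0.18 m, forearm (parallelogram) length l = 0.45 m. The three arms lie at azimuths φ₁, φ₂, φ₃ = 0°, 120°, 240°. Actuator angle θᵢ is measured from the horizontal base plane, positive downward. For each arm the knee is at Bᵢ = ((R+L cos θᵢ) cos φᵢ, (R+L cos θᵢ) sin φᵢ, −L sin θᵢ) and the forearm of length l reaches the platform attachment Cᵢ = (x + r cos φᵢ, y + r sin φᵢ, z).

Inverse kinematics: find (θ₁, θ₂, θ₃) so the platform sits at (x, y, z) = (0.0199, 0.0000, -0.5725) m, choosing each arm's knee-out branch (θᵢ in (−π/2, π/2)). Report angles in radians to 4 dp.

rotate P by −φ1: (0.0199, 0.0000, -0.5725)
  A=0.0801, B=-0.5725, C=(l²−L²−A²−y'²−z²)/(2L)=-0.4558
  √(A²+B²)=0.5781;  θ1 = -1.4318+2.4790 ≈ 1.0472
rotate P by −φ2: (-0.0099, -0.0172, -0.5725)
  A=0.1099, B=-0.5725, C=(l²−L²−A²−y'²−z²)/(2L)=-0.4723
  √(A²+B²)=0.5830;  θ2 = -1.3811+2.5154 ≈ 1.1343
φ3=240.0° → target in arm frame (-0.0100, 0.0172)
  A cos θ + B sin θ = C:  0.1100·cos θ + -0.5725·sin θ = -0.4723
  θ3 = atan2(B,A) + arccos(C/0.5830) = 1.1343

θ₁ = 1.0472, θ₂ = 1.1343, θ₃ = 1.1343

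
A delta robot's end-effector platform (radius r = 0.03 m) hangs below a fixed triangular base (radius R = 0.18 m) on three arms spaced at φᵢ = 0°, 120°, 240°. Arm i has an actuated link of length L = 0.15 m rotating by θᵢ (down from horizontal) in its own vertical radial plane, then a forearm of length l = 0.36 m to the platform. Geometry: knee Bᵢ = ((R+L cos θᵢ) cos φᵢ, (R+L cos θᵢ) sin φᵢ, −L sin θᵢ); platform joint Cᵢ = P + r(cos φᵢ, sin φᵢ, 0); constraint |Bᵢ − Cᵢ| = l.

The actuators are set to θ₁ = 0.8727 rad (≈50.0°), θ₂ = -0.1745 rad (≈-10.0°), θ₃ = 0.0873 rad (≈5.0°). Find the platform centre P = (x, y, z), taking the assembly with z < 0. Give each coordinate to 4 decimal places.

(-0.0922, 0.0175, -0.2359)

centre 1 = (0.2464·cos0.0°, 0.2464·sin0.0°, -0.1149) = (0.2464, 0.0000, -0.1149)
centre 2 = (0.2977·cos120.0°, 0.2977·sin120.0°, 0.0260) = (-0.1489, 0.2578, 0.0260)
φ3=240.0°: virtual centre (-0.1497, -0.2593, -0.0131), radius l
|centre ₂|²−|centre ₁|² = 0.0154;  |centre ₃|²−|centre ₁|² = 0.0159
plane₁₂: -0.7906x+0.5157y+0.2819z = 0.0154
det = 0.8185;  x = -0.0198+0.3069z,  y = -0.0005+-0.0762z
quadratic in z: (1.1000)z²+(0.0665)z+(-0.0455)=0, √Δ=0.4525 → z ∈ {-0.2359, 0.1755}; z = -0.2359 (taking z<0)
x = -0.0922, y = 0.0175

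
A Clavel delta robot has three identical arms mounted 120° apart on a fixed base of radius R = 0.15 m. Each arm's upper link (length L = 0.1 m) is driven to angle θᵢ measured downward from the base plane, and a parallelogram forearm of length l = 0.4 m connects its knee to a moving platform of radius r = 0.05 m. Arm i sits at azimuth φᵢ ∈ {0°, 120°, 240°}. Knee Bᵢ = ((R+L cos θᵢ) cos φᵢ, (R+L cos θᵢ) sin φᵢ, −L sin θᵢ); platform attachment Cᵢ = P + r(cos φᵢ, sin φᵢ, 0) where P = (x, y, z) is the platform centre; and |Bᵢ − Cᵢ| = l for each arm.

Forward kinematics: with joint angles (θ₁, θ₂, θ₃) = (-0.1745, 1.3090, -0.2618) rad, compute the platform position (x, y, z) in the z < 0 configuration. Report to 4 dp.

φ1=0.0°: virtual centre (0.1985, 0.0000, 0.0174), radius l
centre 2 = (0.1259·cos120.0°, 0.1259·sin120.0°, -0.0966) = (-0.0629, 0.1090, -0.0966)
φ3=240.0°: virtual centre (-0.0983, -0.1703, 0.0259), radius l
eliminate P² terms by subtracting sphere 1 from 2 and 3
plane₁₂: -0.5228x+0.2180y+-0.2279z = -0.0145
det = 0.3074;  x = 0.0163+-0.2403z,  y = -0.0274+0.4690z
quadratic in z: (1.2777)z²+(0.0271)z+(-0.1258)=0, √Δ=0.8022 → z ∈ {-0.3245, 0.3033}; z = -0.3245 (taking z<0)
x = 0.0943, y = -0.1796

(0.0943, -0.1796, -0.3245)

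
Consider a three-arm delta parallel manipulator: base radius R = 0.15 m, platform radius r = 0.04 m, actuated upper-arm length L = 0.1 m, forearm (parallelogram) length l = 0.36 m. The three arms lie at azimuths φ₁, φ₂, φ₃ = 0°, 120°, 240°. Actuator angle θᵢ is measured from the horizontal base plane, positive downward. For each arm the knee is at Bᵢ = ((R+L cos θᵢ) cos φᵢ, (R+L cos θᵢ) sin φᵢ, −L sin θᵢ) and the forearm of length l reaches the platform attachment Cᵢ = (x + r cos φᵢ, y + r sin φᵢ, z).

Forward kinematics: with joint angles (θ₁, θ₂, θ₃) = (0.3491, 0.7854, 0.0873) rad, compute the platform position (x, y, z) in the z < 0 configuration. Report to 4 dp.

(0.0122, -0.0706, -0.3306)

φ1=0.0°: virtual centre (0.2040, 0.0000, -0.0342), radius l
φ2=120.0°: virtual centre (-0.0904, 0.1565, -0.0707), radius l
centre 3 = (0.2096·cos240.0°, 0.2096·sin240.0°, -0.0087) = (-0.1048, -0.1815, -0.0087)
subtract pairs → two planes through P
plane₁₂: -0.5886x+0.3130y+-0.0730z = -0.0051
det = 0.4070;  x = 0.0036+-0.0259z,  y = -0.0096+0.1845z
into |P−centre ₁|² = l²: 1.0347z² + 0.0753z + -0.0882 = 0;  Δ = 0.3707;  z = -0.3306 or 0.2578 → z<0 root = -0.3306
x = 0.0122, y = -0.0706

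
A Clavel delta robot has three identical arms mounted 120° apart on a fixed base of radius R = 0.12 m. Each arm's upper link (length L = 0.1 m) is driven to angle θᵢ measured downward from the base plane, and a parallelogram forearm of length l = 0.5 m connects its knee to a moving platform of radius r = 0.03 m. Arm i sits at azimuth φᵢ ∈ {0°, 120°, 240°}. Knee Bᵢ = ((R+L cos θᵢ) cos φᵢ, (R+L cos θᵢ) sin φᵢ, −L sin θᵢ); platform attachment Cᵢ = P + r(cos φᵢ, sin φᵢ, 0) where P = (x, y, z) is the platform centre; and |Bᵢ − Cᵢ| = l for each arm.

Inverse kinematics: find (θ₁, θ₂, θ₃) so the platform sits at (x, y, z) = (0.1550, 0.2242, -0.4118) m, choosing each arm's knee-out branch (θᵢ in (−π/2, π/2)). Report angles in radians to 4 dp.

φ1=0.0° → target in arm frame (0.1550, 0.2242)
  A=-0.0650, B=-0.4118, C=(l²−L²−A²−y'²−z²)/(2L)=0.0797
  γ=atan2(-0.4118,-0.0650)=-1.7273;  ψ=arccos(0.1911)=1.3786;  θ1=γ+ψ≈-0.3488
rotate P by −φ2: (0.1167, -0.2463, -0.4118)
  e−x'=-0.0267;  (l²−L²−(e−x')²−y'²−z²)/2L = 0.0451
  γ=atan2(-0.4118,-0.0267)=-1.6355;  ψ=arccos(0.1094)=1.4612;  θ2=γ+ψ≈-0.1743
arm 3 (φ=240.0°): x'=-0.2717, y'=0.0221
  A cos θ + B sin θ = C:  0.3617·cos θ + -0.4118·sin θ = -0.3043
  γ=atan2(-0.4118,0.3617)=-0.8501;  ψ=arccos(-0.5553)=2.1595;  θ3=γ+ψ≈1.3094

θ₁ = -0.3488, θ₂ = -0.1743, θ₃ = 1.3094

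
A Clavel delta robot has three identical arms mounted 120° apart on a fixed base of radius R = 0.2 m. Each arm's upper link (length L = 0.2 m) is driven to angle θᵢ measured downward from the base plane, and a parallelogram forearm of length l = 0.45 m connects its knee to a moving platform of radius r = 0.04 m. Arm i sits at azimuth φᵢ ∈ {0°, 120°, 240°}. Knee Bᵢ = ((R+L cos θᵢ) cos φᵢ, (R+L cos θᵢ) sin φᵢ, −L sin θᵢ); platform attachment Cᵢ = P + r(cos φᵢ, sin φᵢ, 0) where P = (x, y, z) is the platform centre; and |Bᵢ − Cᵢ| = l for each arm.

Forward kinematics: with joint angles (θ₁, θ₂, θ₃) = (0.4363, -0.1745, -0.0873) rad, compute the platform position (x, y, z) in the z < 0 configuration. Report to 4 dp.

centre 1 = (0.3413·cos0.0°, 0.3413·sin0.0°, -0.0845) = (0.3413, 0.0000, -0.0845)
φ2=120.0°: virtual centre (-0.1785, 0.3091, 0.0347), radius l
centre 3 = (0.3592·cos240.0°, 0.3592·sin240.0°, 0.0174) = (-0.1796, -0.3111, 0.0174)
|centre ₂|²−|centre ₁|² = 0.0050;  |centre ₃|²−|centre ₁|² = 0.0058
linear system: -1.0395x+0.6183y = 0.0050−0.2385z; -1.0418x+-0.6222y = 0.0058−0.2039z
Cramer: x(z) = -0.0052+0.2126z;  y(z) = -0.0006-0.0283z
quadratic in z: (1.0460)z²+(0.0218)z+(-0.0753)=0, √Δ=0.5619 → z ∈ {-0.2790, 0.2582}; z = -0.2790 (taking z<0)
x = -0.0645, y = 0.0073

(-0.0645, 0.0073, -0.2790)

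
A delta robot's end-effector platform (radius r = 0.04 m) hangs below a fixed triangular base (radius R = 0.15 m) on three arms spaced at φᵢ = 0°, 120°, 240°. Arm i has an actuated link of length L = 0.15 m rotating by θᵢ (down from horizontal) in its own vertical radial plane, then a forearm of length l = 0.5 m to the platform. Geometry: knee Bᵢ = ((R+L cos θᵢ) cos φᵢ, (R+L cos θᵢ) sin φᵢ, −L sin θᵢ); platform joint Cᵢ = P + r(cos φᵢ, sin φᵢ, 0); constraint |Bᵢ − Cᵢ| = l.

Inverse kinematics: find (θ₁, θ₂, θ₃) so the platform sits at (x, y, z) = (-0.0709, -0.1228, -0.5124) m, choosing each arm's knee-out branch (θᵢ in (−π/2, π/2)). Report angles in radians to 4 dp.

φ1=0.0° → target in arm frame (-0.0709, -0.1228)
  A cos θ + B sin θ = C:  0.1809·cos θ + -0.5124·sin θ = -0.2762
  θ1 = atan2(B,A) + arccos(C/0.5434) = 0.8726
φ2=120.0° → target in arm frame (-0.0709, 0.1228)
  A=0.1809, B=-0.5124, C=(l²−L²−A²−y'²−z²)/(2L)=-0.2762
  γ=atan2(-0.5124,0.1809)=-1.2314;  ψ=arccos(-0.5083)=2.1040;  θ2=γ+ψ≈0.8726
φ3=240.0° → target in arm frame (0.1418, 0.0000)
  A cos θ + B sin θ = C:  -0.0318·cos θ + -0.5124·sin θ = -0.1202
  γ=atan2(-0.5124,-0.0318)=-1.6328;  ψ=arccos(-0.2342)=1.8072;  θ3=γ+ψ≈0.1744

θ₁ = 0.8726, θ₂ = 0.8726, θ₃ = 0.1744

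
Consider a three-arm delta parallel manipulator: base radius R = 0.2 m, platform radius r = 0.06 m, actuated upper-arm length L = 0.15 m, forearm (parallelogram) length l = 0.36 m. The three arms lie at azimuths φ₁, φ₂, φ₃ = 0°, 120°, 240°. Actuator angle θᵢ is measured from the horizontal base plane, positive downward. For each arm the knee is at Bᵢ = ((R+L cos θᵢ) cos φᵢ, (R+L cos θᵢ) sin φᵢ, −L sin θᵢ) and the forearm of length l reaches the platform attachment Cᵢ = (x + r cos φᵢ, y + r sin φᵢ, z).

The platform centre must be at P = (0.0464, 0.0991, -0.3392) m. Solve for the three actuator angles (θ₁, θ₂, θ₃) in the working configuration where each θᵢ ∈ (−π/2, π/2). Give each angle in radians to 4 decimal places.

rotate P by −φ1: (0.0464, 0.0991, -0.3392)
  e−x'=0.0936;  (l²−L²−(e−x')²−y'²−z²)/2L = -0.0885
  θ1 = atan2(B,A) + arccos(C/0.3519) = 0.5234
φ2=120.0° → target in arm frame (0.0626, -0.0897)
  A cos θ + B sin θ = C:  0.0774·cos θ + -0.3392·sin θ = -0.0733
  θ2 = atan2(B,A) + arccos(C/0.3479) = 0.4366
rotate P by −φ3: (-0.1090, -0.0094, -0.3392)
  A cos θ + B sin θ = C:  0.2490·cos θ + -0.3392·sin θ = -0.2335
  √(A²+B²)=0.4208;  θ3 = -0.9375+2.1591 ≈ 1.2216

θ₁ = 0.5234, θ₂ = 0.4366, θ₃ = 1.2216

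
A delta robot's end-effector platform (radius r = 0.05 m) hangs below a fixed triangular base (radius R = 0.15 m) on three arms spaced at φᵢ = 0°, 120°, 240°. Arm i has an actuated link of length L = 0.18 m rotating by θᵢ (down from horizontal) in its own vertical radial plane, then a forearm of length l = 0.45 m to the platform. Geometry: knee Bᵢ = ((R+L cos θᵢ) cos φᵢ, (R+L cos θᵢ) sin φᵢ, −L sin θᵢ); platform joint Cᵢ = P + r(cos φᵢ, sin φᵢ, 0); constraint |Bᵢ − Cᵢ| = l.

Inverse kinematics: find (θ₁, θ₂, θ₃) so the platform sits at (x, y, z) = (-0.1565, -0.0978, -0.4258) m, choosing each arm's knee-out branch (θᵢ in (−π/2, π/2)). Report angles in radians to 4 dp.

θ₁ = 1.0471, θ₂ = 0.6110, θ₃ = 0.0001

rotate P by −φ1: (-0.1565, -0.0978, -0.4258)
  A=0.2565, B=-0.4258, C=(l²−L²−A²−y'²−z²)/(2L)=-0.2405
  γ=atan2(-0.4258,0.2565)=-1.0286;  ψ=arccos(-0.4837)=2.0757;  θ1=γ+ψ≈1.0471
arm 2 (φ=120.0°): x'=-0.0064, y'=0.1844
  e−x'=0.1064;  (l²−L²−(e−x')²−y'²−z²)/2L = -0.1571
  γ=atan2(-0.4258,0.1064)=-1.3258;  ψ=arccos(-0.3579)=1.9368;  θ2=γ+ψ≈0.6110
arm 3 (φ=240.0°): x'=0.1629, y'=-0.0866
  A cos θ + B sin θ = C:  -0.0629·cos θ + -0.4258·sin θ = -0.0630
  θ3 = atan2(B,A) + arccos(C/0.4304) = 0.0001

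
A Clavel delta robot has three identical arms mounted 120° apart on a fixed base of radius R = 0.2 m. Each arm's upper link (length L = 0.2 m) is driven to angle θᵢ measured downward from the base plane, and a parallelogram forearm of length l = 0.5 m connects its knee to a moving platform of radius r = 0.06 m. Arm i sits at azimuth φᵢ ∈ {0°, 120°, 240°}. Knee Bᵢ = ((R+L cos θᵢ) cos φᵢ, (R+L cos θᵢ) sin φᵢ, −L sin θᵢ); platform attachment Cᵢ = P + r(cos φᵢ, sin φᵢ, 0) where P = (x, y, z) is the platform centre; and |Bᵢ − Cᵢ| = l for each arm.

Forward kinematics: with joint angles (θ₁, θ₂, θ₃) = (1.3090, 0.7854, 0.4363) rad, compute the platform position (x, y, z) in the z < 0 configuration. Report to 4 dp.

(-0.1671, -0.0627, -0.5356)

arm 1 at φ=0.0°: e+L cos θ1 = 0.1918;  centre 1 = (0.1918, 0.0000, -0.1932)
centre 2 = (0.2814·cos120.0°, 0.2814·sin120.0°, -0.1414) = (-0.1407, 0.2437, -0.1414)
centre 3 = (0.3213·cos240.0°, 0.3213·sin240.0°, -0.0845) = (-0.1606, -0.2782, -0.0845)
subtract pairs → two planes through P
[-0.6649 0.4874 0.1035]·P = 0.0251;  [-0.7048 -0.5564 0.2173]·P = 0.0363
Cramer: x(z) = -0.0443+0.2292z;  y(z) = -0.0090+0.1003z
sphere 1 gives Az²+Bz+C=0 with A=1.0626, B=0.2763, C=-0.1569;  B²−4AC=0.7430;  roots -0.5356, 0.2756;  negative root z = -0.5356
x = -0.1671, y = -0.0627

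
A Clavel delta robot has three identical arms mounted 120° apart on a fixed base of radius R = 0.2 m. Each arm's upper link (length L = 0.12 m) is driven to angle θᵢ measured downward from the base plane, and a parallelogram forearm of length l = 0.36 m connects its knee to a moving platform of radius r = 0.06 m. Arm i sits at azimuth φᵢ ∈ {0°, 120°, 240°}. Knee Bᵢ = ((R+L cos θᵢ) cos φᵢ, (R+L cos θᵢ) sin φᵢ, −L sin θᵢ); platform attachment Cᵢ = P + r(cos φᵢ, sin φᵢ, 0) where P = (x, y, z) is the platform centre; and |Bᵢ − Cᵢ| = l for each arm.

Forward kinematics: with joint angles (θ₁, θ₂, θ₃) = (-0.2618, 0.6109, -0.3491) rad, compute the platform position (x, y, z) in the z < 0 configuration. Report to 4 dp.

(0.0339, -0.0684, -0.2440)

arm 1 at φ=0.0°: (R−r)+L cos θ1 = 0.2559;  centre 1 = (0.2559, 0.0000, 0.0311)
arm 2 at φ=120.0°: (R−r)+L cos θ2 = 0.2383;  centre 2 = (-0.1191, 0.2064, -0.0688)
arm 3 at φ=240.0°: (R−r)+L cos θ3 = 0.2528;  centre 3 = (-0.1264, -0.2189, 0.0410)
|centre ₂|²−|centre ₁|² = -0.0049;  |centre ₃|²−|centre ₁|² = -0.0009
plane₁₂: -0.7501x+0.4127y+-0.1998z = -0.0049
Cramer: x(z) = 0.0039-0.1230z;  y(z) = -0.0048+0.2605z
into |P−centre ₁|² = l²: 1.0830z² + -0.0026z + -0.0651 = 0;  Δ = 0.2821;  z = -0.2440 or 0.2464 → z<0 root = -0.2440
x = 0.0339, y = -0.0684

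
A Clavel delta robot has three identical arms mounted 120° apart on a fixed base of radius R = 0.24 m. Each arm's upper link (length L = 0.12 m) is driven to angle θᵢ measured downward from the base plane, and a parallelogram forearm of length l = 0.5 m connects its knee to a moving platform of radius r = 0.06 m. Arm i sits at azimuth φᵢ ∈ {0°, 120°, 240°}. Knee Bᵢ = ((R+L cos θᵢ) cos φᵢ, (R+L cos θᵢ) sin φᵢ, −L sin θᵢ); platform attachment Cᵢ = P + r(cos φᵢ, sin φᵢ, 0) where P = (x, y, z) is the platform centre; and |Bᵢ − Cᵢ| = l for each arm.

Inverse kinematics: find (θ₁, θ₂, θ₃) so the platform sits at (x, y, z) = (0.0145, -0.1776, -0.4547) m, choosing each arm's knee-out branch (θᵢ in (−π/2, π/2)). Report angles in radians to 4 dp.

φ1=0.0° → target in arm frame (0.0145, -0.1776)
  e−x'=0.1655;  (l²−L²−(e−x')²−y'²−z²)/2L = -0.1254
  θ1 = atan2(B,A) + arccos(C/0.4839) = 0.6111
φ2=120.0° → target in arm frame (-0.1611, 0.0762)
  A=0.3411, B=-0.4547, C=(l²−L²−A²−y'²−z²)/(2L)=-0.3887
  √(A²+B²)=0.5684;  θ2 = -0.9273+2.3238 ≈ 1.3965
φ3=240.0° → target in arm frame (0.1466, 0.1014)
  A cos θ + B sin θ = C:  0.0334·cos θ + -0.4547·sin θ = 0.0727
  √(A²+B²)=0.4559;  θ3 = -1.4974+1.4106 ≈ -0.0868

θ₁ = 0.6111, θ₂ = 1.3965, θ₃ = -0.0868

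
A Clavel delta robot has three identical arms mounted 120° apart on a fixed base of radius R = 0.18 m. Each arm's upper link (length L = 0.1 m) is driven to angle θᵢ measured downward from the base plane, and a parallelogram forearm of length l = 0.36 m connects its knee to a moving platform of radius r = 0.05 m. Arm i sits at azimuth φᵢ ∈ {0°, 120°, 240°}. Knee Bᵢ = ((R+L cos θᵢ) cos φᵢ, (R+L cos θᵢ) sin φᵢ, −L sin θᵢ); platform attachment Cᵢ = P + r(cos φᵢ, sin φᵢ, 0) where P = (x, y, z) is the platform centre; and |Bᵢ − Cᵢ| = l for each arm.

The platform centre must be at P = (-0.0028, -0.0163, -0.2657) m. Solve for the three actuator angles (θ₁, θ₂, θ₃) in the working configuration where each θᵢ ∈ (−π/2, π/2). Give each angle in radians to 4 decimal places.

θ₁ = -0.0875, θ₂ = 0.0004, θ₃ = -0.2617

rotate P by −φ1: (-0.0028, -0.0163, -0.2657)
  e−x'=0.1328;  (l²−L²−(e−x')²−y'²−z²)/2L = 0.1555
  θ1 = atan2(B,A) + arccos(C/0.2970) = -0.0875
φ2=120.0° → target in arm frame (-0.0127, 0.0106)
  A=0.1427, B=-0.2657, C=(l²−L²−A²−y'²−z²)/(2L)=0.1426
  √(A²+B²)=0.3016;  θ2 = -1.0779+1.0783 ≈ 0.0004
rotate P by −φ3: (0.0155, 0.0057, -0.2657)
  A cos θ + B sin θ = C:  0.1145·cos θ + -0.2657·sin θ = 0.1793
  θ3 = atan2(B,A) + arccos(C/0.2893) = -0.2617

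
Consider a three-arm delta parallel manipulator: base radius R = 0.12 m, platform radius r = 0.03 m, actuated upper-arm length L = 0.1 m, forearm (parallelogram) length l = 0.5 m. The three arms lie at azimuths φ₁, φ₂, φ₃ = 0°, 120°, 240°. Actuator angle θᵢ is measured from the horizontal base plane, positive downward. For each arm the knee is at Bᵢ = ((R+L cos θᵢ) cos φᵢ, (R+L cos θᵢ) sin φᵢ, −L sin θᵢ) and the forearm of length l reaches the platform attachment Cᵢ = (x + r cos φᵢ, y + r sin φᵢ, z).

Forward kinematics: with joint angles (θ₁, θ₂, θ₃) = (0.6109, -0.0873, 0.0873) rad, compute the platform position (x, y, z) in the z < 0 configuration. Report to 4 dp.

(-0.1073, 0.0250, -0.4714)

φ1=0.0°: virtual centre (0.1719, 0.0000, -0.0574), radius l
arm 2 at φ=120.0°: e+L cos θ2 = 0.1896;  O2 = (-0.0948, 0.1642, 0.0087)
φ3=240.0°: virtual centre (-0.0948, -0.1642, -0.0087), radius l
subtract pairs → two planes through P
plane₁₂: -0.5334x+0.3284y+0.1322z = 0.0032
Cramer: x(z) = -0.0060+0.2151z;  y(z) = 0.0000-0.0531z
into |P−O₁|² = l²: 1.0491z² + 0.0382z + -0.2151 = 0;  Δ = 0.9039;  z = -0.4714 or 0.4349 → z<0 root = -0.4714
x = -0.1073, y = 0.0250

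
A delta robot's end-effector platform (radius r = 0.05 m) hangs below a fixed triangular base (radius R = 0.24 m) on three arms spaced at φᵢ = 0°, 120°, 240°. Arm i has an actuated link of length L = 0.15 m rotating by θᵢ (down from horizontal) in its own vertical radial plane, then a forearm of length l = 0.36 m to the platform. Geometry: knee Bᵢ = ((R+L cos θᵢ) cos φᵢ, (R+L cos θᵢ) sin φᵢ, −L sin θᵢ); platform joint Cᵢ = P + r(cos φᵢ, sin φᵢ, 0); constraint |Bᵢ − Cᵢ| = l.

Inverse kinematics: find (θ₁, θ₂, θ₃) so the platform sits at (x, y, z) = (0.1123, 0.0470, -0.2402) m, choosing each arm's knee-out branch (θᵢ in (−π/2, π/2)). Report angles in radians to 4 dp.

arm 1 (φ=0.0°): x'=0.1123, y'=0.0470
  A=0.0777, B=-0.2402, C=(l²−L²−A²−y'²−z²)/(2L)=0.1372
  √(A²+B²)=0.2525;  θ1 = -1.2579+0.9963 ≈ -0.2617
φ2=120.0° → target in arm frame (-0.0154, -0.1208)
  e−x'=0.2054;  (l²−L²−(e−x')²−y'²−z²)/2L = -0.0246
  θ2 = atan2(B,A) + arccos(C/0.3161) = 0.7855
rotate P by −φ3: (-0.0969, 0.0738, -0.2402)
  e−x'=0.2869;  (l²−L²−(e−x')²−y'²−z²)/2L = -0.1277
  θ3 = atan2(B,A) + arccos(C/0.3741) = 1.2221

θ₁ = -0.2617, θ₂ = 0.7855, θ₃ = 1.2221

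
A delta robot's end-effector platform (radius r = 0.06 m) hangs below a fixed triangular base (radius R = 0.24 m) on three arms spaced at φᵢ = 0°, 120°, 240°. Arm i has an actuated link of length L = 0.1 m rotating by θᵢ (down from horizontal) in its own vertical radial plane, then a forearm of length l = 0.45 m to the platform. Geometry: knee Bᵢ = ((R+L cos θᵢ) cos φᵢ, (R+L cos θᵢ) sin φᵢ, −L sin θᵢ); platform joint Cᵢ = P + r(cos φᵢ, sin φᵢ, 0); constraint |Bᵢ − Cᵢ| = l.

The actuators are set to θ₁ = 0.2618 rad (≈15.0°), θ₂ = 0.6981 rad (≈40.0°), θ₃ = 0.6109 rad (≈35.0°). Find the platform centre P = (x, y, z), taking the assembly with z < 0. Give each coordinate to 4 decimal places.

(0.0430, -0.0087, -0.4104)

arm 1 at φ=0.0°: ρ1 = 0.2766;  S1 = (0.2766, 0.0000, -0.0259)
arm 2 at φ=120.0°: ρ2 = 0.2566;  S2 = (-0.1283, 0.2222, -0.0643)
arm 3 at φ=240.0°: ρ3 = 0.2619;  S3 = (-0.1310, -0.2268, -0.0574)
eliminate P² terms by subtracting sphere 1 from 2 and 3
linear system: -0.8098x+0.4445y = -0.0072−-0.0768z; -0.8151x+-0.4536y = -0.0053−-0.0630z
Cramer: x(z) = 0.0077-0.0861z;  y(z) = -0.0022+0.0159z
quadratic in z: (1.0077)z²+(0.0980)z+(-0.1295)=0, √Δ=0.7291 → z ∈ {-0.4104, 0.3132}; z = -0.4104 (taking z<0)
x = 0.0430, y = -0.0087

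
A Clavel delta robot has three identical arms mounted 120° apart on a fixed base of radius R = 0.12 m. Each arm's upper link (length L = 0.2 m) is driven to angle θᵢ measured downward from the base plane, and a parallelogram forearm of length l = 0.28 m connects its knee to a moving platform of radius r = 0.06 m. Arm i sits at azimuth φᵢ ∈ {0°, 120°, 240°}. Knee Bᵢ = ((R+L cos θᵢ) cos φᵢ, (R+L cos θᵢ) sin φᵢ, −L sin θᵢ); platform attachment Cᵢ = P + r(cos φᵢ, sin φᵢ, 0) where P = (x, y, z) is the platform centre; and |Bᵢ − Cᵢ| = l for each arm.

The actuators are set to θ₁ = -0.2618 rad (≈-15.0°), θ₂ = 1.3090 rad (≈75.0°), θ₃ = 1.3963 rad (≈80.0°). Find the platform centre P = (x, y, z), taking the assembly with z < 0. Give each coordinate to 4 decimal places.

φ1=0.0°: virtual centre (0.2532, 0.0000, 0.0518), radius l
φ2=120.0°: virtual centre (-0.0559, 0.0968, -0.1932), radius l
φ3=240.0°: virtual centre (-0.0474, -0.0820, -0.1970), radius l
subtract pairs → two planes through P
plane₁₂: -0.6181x+0.1936y+-0.4899z = -0.0170
det = 0.2178;  x = 0.0297+-0.8113z,  y = 0.0071+-0.0598z
sphere 1 gives Az²+Bz+C=0 with A=1.6617, B=0.2583, C=-0.0257;  B²−4AC=0.2376;  roots -0.2244, 0.0690;  negative root z = -0.2244
x = 0.2117, y = 0.0205

(0.2117, 0.0205, -0.2244)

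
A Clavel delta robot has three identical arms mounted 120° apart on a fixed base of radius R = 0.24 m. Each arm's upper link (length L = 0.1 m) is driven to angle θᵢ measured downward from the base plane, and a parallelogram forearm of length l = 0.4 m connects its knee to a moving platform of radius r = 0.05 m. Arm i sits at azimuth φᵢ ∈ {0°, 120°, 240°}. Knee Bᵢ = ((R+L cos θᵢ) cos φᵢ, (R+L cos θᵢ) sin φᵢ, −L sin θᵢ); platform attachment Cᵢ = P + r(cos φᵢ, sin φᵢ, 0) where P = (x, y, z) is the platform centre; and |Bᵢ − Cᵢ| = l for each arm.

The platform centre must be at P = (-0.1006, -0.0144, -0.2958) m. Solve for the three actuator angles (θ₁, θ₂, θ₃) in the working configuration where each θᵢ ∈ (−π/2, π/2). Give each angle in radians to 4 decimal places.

arm 1 (φ=0.0°): x'=-0.1006, y'=-0.0144
  A=0.2906, B=-0.2958, C=(l²−L²−A²−y'²−z²)/(2L)=-0.1108
  √(A²+B²)=0.4147;  θ1 = -0.7943+1.8412 ≈ 1.0469
arm 2 (φ=120.0°): x'=0.0378, y'=0.0943
  A=0.1522, B=-0.2958, C=(l²−L²−A²−y'²−z²)/(2L)=0.1522
  √(A²+B²)=0.3326;  θ2 = -1.0957+1.0954 ≈ -0.0003
φ3=240.0° → target in arm frame (0.0628, -0.0799)
  e−x'=0.1272;  (l²−L²−(e−x')²−y'²−z²)/2L = 0.1996
  θ3 = atan2(B,A) + arccos(C/0.3220) = -0.2625

θ₁ = 1.0469, θ₂ = -0.0003, θ₃ = -0.2625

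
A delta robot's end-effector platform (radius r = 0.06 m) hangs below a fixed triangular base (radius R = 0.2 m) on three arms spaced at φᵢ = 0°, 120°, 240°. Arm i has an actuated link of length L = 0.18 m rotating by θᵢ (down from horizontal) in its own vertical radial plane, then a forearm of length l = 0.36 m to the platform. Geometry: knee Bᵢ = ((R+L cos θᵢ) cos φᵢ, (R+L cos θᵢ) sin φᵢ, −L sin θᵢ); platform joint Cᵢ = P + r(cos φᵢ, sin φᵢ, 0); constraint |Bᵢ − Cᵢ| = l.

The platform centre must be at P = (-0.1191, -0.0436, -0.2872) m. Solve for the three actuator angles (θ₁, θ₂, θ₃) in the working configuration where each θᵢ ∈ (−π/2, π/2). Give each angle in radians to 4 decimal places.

θ₁ = 1.1347, θ₂ = 0.5238, θ₃ = 0.0875

φ1=0.0° → target in arm frame (-0.1191, -0.0436)
  A=0.2591, B=-0.2872, C=(l²−L²−A²−y'²−z²)/(2L)=-0.1509
  γ=atan2(-0.2872,0.2591)=-0.8368;  ψ=arccos(-0.3901)=1.9715;  θ1=γ+ψ≈1.1347
arm 2 (φ=120.0°): x'=0.0218, y'=0.1249
  A=0.1182, B=-0.2872, C=(l²−L²−A²−y'²−z²)/(2L)=-0.0413
  θ2 = atan2(B,A) + arccos(C/0.3106) = 0.5238
arm 3 (φ=240.0°): x'=0.0973, y'=-0.0813
  A=0.0427, B=-0.2872, C=(l²−L²−A²−y'²−z²)/(2L)=0.0174
  γ=atan2(-0.2872,0.0427)=-1.4232;  ψ=arccos(0.0600)=1.5107;  θ3=γ+ψ≈0.0875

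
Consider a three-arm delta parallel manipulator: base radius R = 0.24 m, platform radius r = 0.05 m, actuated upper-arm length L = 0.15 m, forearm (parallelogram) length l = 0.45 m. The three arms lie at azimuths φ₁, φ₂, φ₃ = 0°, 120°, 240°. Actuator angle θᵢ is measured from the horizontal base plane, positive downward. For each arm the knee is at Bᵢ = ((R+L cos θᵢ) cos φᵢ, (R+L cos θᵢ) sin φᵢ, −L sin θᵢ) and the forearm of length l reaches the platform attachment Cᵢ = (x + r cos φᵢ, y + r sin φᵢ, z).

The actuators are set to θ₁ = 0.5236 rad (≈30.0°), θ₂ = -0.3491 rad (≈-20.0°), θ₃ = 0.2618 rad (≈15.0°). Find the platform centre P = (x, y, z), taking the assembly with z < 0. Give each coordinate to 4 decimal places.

(-0.0578, 0.0481, -0.3148)

S1 = (0.3199·cos0.0°, 0.3199·sin0.0°, -0.0750) = (0.3199, 0.0000, -0.0750)
arm 2 at φ=120.0°: (R−r)+L cos θ2 = 0.3310;  S2 = (-0.1655, 0.2866, 0.0513)
S3 = (0.3349·cos240.0°, 0.3349·sin240.0°, -0.0388) = (-0.1674, -0.2900, -0.0388)
subtract pairs → two planes through P
linear system: -0.9708x+0.5732y = 0.0042−0.2526z; -0.9747x+-0.5800y = 0.0057−0.0724z
Cramer: x(z) = -0.0051+0.1676z;  y(z) = -0.0013-0.1569z
quadratic in z: (1.0527)z²+(0.0415)z+(-0.0913)=0, √Δ=0.6213 → z ∈ {-0.3148, 0.2754}; z = -0.3148 (taking z<0)
x = -0.0578, y = 0.0481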